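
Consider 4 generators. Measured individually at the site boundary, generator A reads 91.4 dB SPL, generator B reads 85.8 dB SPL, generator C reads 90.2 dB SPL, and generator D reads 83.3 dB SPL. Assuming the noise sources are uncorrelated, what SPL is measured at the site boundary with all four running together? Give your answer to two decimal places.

94.80 dB SPL

Add the sources as powers (linear), then convert back to dB:
L_total = 10·log₁₀(10^(91.4/10) + 10^(85.8/10) + 10^(90.2/10) + 10^(83.3/10)) = 10·log₁₀(3021000000) = 94.80 dB SPL.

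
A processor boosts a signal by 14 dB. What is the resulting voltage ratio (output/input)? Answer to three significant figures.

5.01

Voltage ratio = 10^(dB/20).
10^(14/20) = 10^(0.7000) = 5.01.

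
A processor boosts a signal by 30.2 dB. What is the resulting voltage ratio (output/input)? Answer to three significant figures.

32.4

Voltage ratio = 10^(dB/20).
10^(30.2/20) = 10^(1.510) = 32.4.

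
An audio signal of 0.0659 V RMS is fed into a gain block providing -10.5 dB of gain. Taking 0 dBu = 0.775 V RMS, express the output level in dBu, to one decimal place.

Input level: 20·log₁₀(0.0659/0.775) = -21.41 dBu.
Output: -21.41 − 10.5 = -31.9 dBu.

-31.9 dBu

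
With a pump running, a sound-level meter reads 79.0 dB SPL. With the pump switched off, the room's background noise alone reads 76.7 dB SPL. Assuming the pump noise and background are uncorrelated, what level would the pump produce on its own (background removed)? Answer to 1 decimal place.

75.1 dB SPL

Subtract intensities: L_src = 10·log₁₀(10^(L_total/10) − 10^(L_bg/10)).
L_src = 10·log₁₀(10^(79.0/10) − 10^(76.7/10)) = 10·log₁₀(32660000) = 75.1 dB SPL.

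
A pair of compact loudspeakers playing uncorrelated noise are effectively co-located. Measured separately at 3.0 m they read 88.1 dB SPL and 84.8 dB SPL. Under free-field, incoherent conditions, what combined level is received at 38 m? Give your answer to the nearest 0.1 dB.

67.7 dB SPL

Combined at 3.0 m: 10·log₁₀(10^(88.1/10)+10^(84.8/10)) = 89.77 dB SPL.
Then apply −20·log₁₀(38/3.0) = -22.05 dB → 67.7 dB SPL.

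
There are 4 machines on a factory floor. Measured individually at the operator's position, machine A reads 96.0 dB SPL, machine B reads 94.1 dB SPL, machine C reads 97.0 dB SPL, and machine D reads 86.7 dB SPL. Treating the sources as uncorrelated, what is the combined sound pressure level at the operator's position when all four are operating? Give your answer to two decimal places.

Uncorrelated sources add in intensity (power), not in dB.
L_total = 10·log₁₀(10^(96.0/10) + 10^(94.1/10) + 10^(97.0/10) + 10^(86.7/10)) = 10·log₁₀(12031000000) = 100.80 dB SPL.

100.80 dB SPL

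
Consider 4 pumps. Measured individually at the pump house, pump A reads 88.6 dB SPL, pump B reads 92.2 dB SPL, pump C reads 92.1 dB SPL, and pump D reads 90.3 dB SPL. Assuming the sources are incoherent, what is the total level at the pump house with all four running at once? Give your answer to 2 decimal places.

97.06 dB SPL

Incoherent sources sum as intensities:
L_total = 10·log₁₀(10^(88.6/10) + 10^(92.2/10) + 10^(92.1/10) + 10^(90.3/10)) = 10·log₁₀(5077000000) = 97.06 dB SPL.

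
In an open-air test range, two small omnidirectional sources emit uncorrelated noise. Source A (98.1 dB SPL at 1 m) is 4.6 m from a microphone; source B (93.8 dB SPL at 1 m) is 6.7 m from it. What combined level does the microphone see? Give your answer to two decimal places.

85.55 dB SPL

At the listener: L_A = 98.1 − 20·log₁₀(4.6) = 84.845 dB; L_B = 93.8 − 20·log₁₀(6.7) = 77.279 dB.
Combined: 10·log₁₀(10^(84.845/10)+10^(77.279/10)) = 85.55 dB SPL.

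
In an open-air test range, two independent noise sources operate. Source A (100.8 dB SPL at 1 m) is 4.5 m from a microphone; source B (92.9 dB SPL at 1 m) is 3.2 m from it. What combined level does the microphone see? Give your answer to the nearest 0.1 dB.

At the listener: L_A = 100.8 − 20·log₁₀(4.5) = 87.74 dB; L_B = 92.9 − 20·log₁₀(3.2) = 82.80 dB.
Combined: 10·log₁₀(10^(87.74/10)+10^(82.80/10)) = 88.9 dB SPL.

88.9 dB SPL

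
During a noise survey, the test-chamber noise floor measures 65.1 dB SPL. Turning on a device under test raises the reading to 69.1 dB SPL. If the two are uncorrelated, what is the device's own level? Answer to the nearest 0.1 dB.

66.9 dB SPL

Remove the background by subtracting linear intensities:
L_src = 10·log₁₀(10^(69.1/10) − 10^(65.1/10)) = 10·log₁₀(4892000) = 66.9 dB SPL.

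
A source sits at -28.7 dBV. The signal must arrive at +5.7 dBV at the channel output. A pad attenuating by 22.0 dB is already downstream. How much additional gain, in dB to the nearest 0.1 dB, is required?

56.4 dB

The required make-up gain is the shortfall in the dB sum.
G = +5.7 − (-28.7) + 22.0 = 56.4 dB.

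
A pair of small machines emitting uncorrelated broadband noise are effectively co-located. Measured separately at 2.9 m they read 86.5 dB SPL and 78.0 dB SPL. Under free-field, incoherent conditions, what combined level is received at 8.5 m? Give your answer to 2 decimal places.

77.73 dB SPL

Combined at 2.9 m: 10·log₁₀(10^(86.5/10)+10^(78.0/10)) = 87.074 dB SPL.
Then apply −20·log₁₀(8.5/2.9) = -9.340 dB → 77.73 dB SPL.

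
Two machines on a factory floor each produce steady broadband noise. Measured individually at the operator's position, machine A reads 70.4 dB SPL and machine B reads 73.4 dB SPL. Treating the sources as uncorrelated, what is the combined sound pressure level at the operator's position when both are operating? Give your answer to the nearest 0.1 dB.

Incoherent sources sum as intensities:
L_total = 10·log₁₀(10^(70.4/10) + 10^(73.4/10)) = 10·log₁₀(32840000) = 75.2 dB SPL.

75.2 dB SPL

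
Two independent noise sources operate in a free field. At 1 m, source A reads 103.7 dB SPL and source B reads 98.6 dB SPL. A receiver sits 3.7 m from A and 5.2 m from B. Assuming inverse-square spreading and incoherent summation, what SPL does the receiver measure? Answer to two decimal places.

At the listener: L_A = 103.7 − 20·log₁₀(3.7) = 92.336 dB; L_B = 98.6 − 20·log₁₀(5.2) = 84.280 dB.
Combined: 10·log₁₀(10^(92.336/10)+10^(84.280/10)) = 92.97 dB SPL.

92.97 dB SPL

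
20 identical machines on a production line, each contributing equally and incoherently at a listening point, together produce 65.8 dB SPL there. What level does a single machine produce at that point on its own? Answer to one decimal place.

52.8 dB SPL

20 equal incoherent sources add 10·log₁₀(20) = 13.01 dB over one source.
L_one = 65.8 − 13.01 = 52.8 dB SPL.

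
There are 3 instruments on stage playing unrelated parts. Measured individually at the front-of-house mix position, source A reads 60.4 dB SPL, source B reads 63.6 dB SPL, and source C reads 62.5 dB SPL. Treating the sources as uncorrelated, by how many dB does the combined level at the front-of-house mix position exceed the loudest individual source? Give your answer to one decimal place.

Add the sources as powers (linear), then convert back to dB:
L_total = 10·log₁₀(10^(60.4/10) + 10^(63.6/10) + 10^(62.5/10)) = 67.13 dB SPL.
Excess over the loudest (63.6 dB): 67.13 − 63.6 = 3.5 dB.

3.5 dB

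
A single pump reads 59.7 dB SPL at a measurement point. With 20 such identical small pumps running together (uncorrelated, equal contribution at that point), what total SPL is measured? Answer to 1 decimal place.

72.7 dB SPL

20 equal incoherent sources raise the level by 10·log₁₀(20) = 13.01 dB.
L_total = 59.7 + 13.01 = 72.7 dB SPL.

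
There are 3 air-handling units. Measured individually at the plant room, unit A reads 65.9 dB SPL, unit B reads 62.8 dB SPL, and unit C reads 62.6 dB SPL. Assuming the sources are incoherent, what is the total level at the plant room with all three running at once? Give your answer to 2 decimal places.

68.82 dB SPL

Incoherent sources sum as intensities:
L_total = 10·log₁₀(10^(65.9/10) + 10^(62.8/10) + 10^(62.6/10)) = 10·log₁₀(7616000) = 68.82 dB SPL.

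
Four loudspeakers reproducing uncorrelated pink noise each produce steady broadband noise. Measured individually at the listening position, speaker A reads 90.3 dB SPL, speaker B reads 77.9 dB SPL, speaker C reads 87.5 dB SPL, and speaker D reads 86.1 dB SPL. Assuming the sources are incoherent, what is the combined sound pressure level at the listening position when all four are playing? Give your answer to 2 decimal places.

93.23 dB SPL

Incoherent sources sum as intensities:
L_total = 10·log₁₀(10^(90.3/10) + 10^(77.9/10) + 10^(87.5/10) + 10^(86.1/10)) = 10·log₁₀(2103000000) = 93.23 dB SPL.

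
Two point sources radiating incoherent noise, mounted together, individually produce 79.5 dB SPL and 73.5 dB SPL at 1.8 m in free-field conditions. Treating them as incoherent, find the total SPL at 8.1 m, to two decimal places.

67.41 dB SPL

Combined at 1.8 m: 10·log₁₀(10^(79.5/10)+10^(73.5/10)) = 80.473 dB SPL.
Then apply −20·log₁₀(8.1/1.8) = -13.064 dB → 67.41 dB SPL.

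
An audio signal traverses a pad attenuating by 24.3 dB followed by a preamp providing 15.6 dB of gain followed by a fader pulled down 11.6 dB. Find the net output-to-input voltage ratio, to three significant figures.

Net gain = (−24.3) + 15.6 + (−11.6) = -20.3 dB.
Voltage ratio = 10^(-20.3/20) = 0.0966.

0.0966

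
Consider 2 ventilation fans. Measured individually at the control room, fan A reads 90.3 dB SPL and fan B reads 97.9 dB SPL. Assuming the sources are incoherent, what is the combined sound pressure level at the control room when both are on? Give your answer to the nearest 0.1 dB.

Add the sources as powers (linear), then convert back to dB:
L_total = 10·log₁₀(10^(90.3/10) + 10^(97.9/10)) = 10·log₁₀(7237000000) = 98.6 dB SPL.

98.6 dB SPL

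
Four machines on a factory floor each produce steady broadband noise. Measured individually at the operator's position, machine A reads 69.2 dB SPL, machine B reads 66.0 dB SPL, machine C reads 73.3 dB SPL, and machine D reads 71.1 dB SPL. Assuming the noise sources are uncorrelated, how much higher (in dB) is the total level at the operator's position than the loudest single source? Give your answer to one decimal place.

3.4 dB

Uncorrelated sources add in intensity (power), not in dB.
L_total = 10·log₁₀(10^(69.2/10) + 10^(66.0/10) + 10^(73.3/10) + 10^(71.1/10)) = 76.68 dB SPL.
Excess over the loudest (73.3 dB): 76.68 − 73.3 = 3.4 dB.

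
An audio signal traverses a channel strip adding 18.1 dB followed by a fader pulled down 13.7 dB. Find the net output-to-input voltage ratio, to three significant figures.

Net gain = 18.1 + (−13.7) = 4.4 dB.
Voltage ratio = 10^(4.4/20) = 1.66.

1.66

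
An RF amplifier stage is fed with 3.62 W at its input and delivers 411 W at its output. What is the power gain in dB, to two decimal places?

20.55 dB

For a power ratio, dB = 10·log₁₀(P₂/P₁).
10·log₁₀(411/3.62) = 10·log₁₀(113.5) = 20.55 dB.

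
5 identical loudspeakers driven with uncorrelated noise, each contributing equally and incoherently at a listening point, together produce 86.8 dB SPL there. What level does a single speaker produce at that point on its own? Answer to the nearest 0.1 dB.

5 equal incoherent sources add 10·log₁₀(5) = 6.99 dB over one source.
L_one = 86.8 − 6.99 = 79.8 dB SPL.

79.8 dB SPL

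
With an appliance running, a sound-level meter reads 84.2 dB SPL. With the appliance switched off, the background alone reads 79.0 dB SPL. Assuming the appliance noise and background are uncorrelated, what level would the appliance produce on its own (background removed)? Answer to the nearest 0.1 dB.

Subtract intensities: L_src = 10·log₁₀(10^(L_total/10) − 10^(L_bg/10)).
L_src = 10·log₁₀(10^(84.2/10) − 10^(79.0/10)) = 10·log₁₀(183600000) = 82.6 dB SPL.

82.6 dB SPL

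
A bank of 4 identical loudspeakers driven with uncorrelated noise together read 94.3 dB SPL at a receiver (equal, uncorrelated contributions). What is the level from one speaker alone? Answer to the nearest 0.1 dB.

88.3 dB SPL

4 equal incoherent sources add 10·log₁₀(4) = 6.02 dB over one source.
L_one = 94.3 − 6.02 = 88.3 dB SPL.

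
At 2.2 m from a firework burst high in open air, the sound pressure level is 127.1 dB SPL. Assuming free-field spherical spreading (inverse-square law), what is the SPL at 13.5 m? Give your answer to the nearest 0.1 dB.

For a point source in a free field, ΔL = −20·log₁₀(d₂/d₁).
ΔL = −20·log₁₀(13.5/2.2) = -15.76 dB, so L₂ = 127.1 + (-15.76) = 111.3 dB SPL.

111.3 dB SPL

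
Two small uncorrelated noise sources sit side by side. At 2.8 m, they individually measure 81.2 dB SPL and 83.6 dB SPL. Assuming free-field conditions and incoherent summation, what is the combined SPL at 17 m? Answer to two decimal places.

69.91 dB SPL

Combined at 2.8 m: 10·log₁₀(10^(81.2/10)+10^(83.6/10)) = 85.574 dB SPL.
Then apply −20·log₁₀(17/2.8) = -15.666 dB → 69.91 dB SPL.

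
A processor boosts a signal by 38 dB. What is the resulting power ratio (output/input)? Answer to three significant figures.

6310

Power ratio = 10^(dB/10).
10^(38/10) = 10^(3.800) = 6310.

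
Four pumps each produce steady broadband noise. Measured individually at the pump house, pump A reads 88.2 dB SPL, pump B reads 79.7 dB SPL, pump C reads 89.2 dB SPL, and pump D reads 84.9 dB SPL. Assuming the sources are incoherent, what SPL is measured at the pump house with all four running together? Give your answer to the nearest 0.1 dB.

Add the sources as powers (linear), then convert back to dB:
L_total = 10·log₁₀(10^(88.2/10) + 10^(79.7/10) + 10^(89.2/10) + 10^(84.9/10)) = 10·log₁₀(1895000000) = 92.8 dB SPL.

92.8 dB SPL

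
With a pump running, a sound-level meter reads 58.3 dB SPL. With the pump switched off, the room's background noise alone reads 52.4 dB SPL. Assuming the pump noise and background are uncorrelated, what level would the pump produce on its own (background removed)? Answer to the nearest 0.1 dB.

Subtract intensities: L_src = 10·log₁₀(10^(L_total/10) − 10^(L_bg/10)).
L_src = 10·log₁₀(10^(58.3/10) − 10^(52.4/10)) = 10·log₁₀(502300) = 57.0 dB SPL.

57.0 dB SPL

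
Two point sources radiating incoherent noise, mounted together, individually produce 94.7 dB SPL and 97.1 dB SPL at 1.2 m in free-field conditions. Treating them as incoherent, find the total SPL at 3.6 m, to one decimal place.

89.5 dB SPL

Combined at 1.2 m: 10·log₁₀(10^(94.7/10)+10^(97.1/10)) = 99.07 dB SPL.
Then apply −20·log₁₀(3.6/1.2) = -9.54 dB → 89.5 dB SPL.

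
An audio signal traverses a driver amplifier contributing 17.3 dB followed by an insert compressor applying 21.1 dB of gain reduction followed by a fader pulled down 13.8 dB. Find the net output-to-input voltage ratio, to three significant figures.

Net gain = 17.3 + (−21.1) + (−13.8) = -17.6 dB.
Voltage ratio = 10^(-17.6/20) = 0.132.

0.132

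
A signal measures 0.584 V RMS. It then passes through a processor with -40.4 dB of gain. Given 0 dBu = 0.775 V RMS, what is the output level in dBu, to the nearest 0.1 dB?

-42.9 dBu

Input level: 20·log₁₀(0.584/0.775) = -2.46 dBu.
Output: -2.46 − 40.4 = -42.9 dBu.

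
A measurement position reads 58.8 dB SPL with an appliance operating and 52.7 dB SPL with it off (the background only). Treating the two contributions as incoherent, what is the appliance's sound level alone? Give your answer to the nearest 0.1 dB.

57.6 dB SPL

Background correction is a power subtraction:
L_src = 10·log₁₀(10^(58.8/10) − 10^(52.7/10)) = 10·log₁₀(572400) = 57.6 dB SPL.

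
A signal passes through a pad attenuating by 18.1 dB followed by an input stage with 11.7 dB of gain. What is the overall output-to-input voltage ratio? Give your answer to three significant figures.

0.479

Net gain = (−18.1) + 11.7 = -6.4 dB.
Voltage ratio = 10^(-6.4/20) = 0.479.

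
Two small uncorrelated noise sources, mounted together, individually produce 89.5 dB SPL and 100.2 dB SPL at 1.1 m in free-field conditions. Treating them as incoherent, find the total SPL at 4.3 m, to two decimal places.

88.71 dB SPL

Combined at 1.1 m: 10·log₁₀(10^(89.5/10)+10^(100.2/10)) = 100.555 dB SPL.
Then apply −20·log₁₀(4.3/1.1) = -11.842 dB → 88.71 dB SPL.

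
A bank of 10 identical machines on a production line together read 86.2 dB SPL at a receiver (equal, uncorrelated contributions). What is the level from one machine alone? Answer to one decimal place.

76.2 dB SPL

10 equal incoherent sources add 10·log₁₀(10) = 10.00 dB over one source.
L_one = 86.2 − 10.00 = 76.2 dB SPL.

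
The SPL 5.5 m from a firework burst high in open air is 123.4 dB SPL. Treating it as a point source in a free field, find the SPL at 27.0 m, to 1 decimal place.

109.6 dB SPL

Inverse-square spreading gives ΔL = −20·log₁₀(d₂/d₁).
ΔL = −20·log₁₀(27.0/5.5) = -13.82 dB, so L₂ = 123.4 + (-13.82) = 109.6 dB SPL.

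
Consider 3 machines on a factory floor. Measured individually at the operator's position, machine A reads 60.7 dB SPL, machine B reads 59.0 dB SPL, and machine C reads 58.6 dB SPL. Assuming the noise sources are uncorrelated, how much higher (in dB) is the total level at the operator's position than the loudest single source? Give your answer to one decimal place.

Incoherent sources sum as intensities:
L_total = 10·log₁₀(10^(60.7/10) + 10^(59.0/10) + 10^(58.6/10)) = 64.30 dB SPL.
Excess over the loudest (60.7 dB): 64.30 − 60.7 = 3.6 dB.

3.6 dB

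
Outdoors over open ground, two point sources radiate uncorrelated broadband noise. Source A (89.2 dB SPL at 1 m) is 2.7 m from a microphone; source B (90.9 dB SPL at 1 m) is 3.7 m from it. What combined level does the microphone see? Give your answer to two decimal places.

83.10 dB SPL

At the listener: L_A = 89.2 − 20·log₁₀(2.7) = 80.573 dB; L_B = 90.9 − 20·log₁₀(3.7) = 79.536 dB.
Combined: 10·log₁₀(10^(80.573/10)+10^(79.536/10)) = 83.10 dB SPL.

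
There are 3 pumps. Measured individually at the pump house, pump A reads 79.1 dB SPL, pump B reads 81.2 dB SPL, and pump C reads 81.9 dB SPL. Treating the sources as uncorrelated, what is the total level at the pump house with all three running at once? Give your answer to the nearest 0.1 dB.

85.7 dB SPL

Add the sources as powers (linear), then convert back to dB:
L_total = 10·log₁₀(10^(79.1/10) + 10^(81.2/10) + 10^(81.9/10)) = 10·log₁₀(368000000) = 85.7 dB SPL.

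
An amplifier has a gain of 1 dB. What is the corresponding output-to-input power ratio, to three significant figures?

Power ratio = 10^(dB/10).
10^(1/10) = 10^(0.1000) = 1.26.

1.26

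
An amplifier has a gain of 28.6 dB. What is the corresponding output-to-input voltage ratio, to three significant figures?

26.9

Voltage ratio = 10^(dB/20).
10^(28.6/20) = 10^(1.430) = 26.9.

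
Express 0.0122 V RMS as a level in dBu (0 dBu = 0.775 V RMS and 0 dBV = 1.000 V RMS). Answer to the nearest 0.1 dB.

dBu = 20·log₁₀(V / 0.775 V).
20·log₁₀(0.0122/0.775) = -36.1 dBu.

-36.1 dBu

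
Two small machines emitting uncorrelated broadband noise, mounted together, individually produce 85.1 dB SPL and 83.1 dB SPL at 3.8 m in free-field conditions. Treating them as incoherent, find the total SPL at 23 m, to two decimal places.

Combined at 3.8 m: 10·log₁₀(10^(85.1/10)+10^(83.1/10)) = 87.224 dB SPL.
Then apply −20·log₁₀(23/3.8) = -15.639 dB → 71.59 dB SPL.

71.59 dB SPL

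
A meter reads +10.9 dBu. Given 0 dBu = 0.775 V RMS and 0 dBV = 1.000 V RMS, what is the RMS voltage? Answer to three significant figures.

2.72 V

V = 0.775 V × 10^(+10.9/20).
= 0.775 × 3.508 = 2.72 V.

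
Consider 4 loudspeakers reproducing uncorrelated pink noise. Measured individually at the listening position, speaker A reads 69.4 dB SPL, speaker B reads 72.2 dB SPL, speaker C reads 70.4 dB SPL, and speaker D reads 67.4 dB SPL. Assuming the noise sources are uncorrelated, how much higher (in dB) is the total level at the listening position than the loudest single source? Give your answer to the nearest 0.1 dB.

Add the sources as powers (linear), then convert back to dB:
L_total = 10·log₁₀(10^(69.4/10) + 10^(72.2/10) + 10^(70.4/10) + 10^(67.4/10)) = 76.21 dB SPL.
Excess over the loudest (72.2 dB): 76.21 − 72.2 = 4.0 dB.

4.0 dB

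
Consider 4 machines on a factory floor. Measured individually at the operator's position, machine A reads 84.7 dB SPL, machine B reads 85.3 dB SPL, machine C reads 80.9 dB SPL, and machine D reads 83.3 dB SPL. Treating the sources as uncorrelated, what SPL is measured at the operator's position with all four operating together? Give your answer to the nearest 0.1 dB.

89.9 dB SPL

Incoherent sources sum as intensities:
L_total = 10·log₁₀(10^(84.7/10) + 10^(85.3/10) + 10^(80.9/10) + 10^(83.3/10)) = 10·log₁₀(970800000) = 89.9 dB SPL.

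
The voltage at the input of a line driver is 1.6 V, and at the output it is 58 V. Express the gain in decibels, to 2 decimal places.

For a voltage ratio, dB = 20·log₁₀(V₂/V₁).
20·log₁₀(58/1.6) = 20·log₁₀(36.25) = 31.19 dB.

31.19 dB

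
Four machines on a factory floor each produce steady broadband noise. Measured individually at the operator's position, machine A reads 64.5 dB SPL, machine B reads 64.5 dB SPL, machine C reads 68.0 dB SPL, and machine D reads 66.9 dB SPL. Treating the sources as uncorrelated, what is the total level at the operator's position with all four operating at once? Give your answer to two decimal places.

72.26 dB SPL

Uncorrelated sources add in intensity (power), not in dB.
L_total = 10·log₁₀(10^(64.5/10) + 10^(64.5/10) + 10^(68.0/10) + 10^(66.9/10)) = 10·log₁₀(16840000) = 72.26 dB SPL.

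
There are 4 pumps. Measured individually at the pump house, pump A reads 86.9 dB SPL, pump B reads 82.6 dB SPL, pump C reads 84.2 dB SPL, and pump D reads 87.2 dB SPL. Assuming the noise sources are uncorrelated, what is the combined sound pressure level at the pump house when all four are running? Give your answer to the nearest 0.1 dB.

Add the sources as powers (linear), then convert back to dB:
L_total = 10·log₁₀(10^(86.9/10) + 10^(82.6/10) + 10^(84.2/10) + 10^(87.2/10)) = 10·log₁₀(1460000000) = 91.6 dB SPL.

91.6 dB SPL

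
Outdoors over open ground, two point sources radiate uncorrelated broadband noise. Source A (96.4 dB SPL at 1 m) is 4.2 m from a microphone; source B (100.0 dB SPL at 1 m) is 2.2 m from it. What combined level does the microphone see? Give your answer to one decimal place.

At the listener: L_A = 96.4 − 20·log₁₀(4.2) = 83.94 dB; L_B = 100.0 − 20·log₁₀(2.2) = 93.15 dB.
Combined: 10·log₁₀(10^(83.94/10)+10^(93.15/10)) = 93.6 dB SPL.

93.6 dB SPL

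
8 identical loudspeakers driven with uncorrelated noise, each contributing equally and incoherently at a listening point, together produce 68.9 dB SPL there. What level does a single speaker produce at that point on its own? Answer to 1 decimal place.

59.9 dB SPL

8 equal incoherent sources add 10·log₁₀(8) = 9.03 dB over one source.
L_one = 68.9 − 9.03 = 59.9 dB SPL.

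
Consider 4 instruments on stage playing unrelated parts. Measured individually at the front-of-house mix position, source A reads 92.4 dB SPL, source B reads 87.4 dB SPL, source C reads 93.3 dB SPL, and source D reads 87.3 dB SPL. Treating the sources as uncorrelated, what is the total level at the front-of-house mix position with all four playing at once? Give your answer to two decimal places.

Add the sources as powers (linear), then convert back to dB:
L_total = 10·log₁₀(10^(92.4/10) + 10^(87.4/10) + 10^(93.3/10) + 10^(87.3/10)) = 10·log₁₀(4962000000) = 96.96 dB SPL.

96.96 dB SPL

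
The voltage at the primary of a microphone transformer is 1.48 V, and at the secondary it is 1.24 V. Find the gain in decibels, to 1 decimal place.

Voltage ratio → dB uses the 20·log₁₀ form:
20·log₁₀(1.24/1.48) = 20·log₁₀(0.8378) = -1.5 dB.

-1.5 dB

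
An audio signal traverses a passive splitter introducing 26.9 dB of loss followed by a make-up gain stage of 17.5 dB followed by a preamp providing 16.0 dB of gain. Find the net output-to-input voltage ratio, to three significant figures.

2.14

Net gain = (−26.9) + 17.5 + 16.0 = 6.6 dB.
Voltage ratio = 10^(6.6/20) = 2.14.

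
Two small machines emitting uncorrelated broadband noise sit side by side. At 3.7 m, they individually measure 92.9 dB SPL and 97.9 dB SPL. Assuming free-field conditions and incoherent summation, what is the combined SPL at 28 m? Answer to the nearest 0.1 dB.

81.5 dB SPL

Combined at 3.7 m: 10·log₁₀(10^(92.9/10)+10^(97.9/10)) = 99.09 dB SPL.
Then apply −20·log₁₀(28/3.7) = -17.58 dB → 81.5 dB SPL.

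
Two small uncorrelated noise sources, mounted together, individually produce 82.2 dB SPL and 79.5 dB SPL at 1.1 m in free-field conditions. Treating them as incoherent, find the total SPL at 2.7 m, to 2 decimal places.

76.27 dB SPL

Combined at 1.1 m: 10·log₁₀(10^(82.2/10)+10^(79.5/10)) = 84.067 dB SPL.
Then apply −20·log₁₀(2.7/1.1) = -7.799 dB → 76.27 dB SPL.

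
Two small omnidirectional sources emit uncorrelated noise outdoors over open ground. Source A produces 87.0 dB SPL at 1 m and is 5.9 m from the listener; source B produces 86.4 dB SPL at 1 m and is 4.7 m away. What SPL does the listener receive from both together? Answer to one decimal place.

At the listener: L_A = 87.0 − 20·log₁₀(5.9) = 71.58 dB; L_B = 86.4 − 20·log₁₀(4.7) = 72.96 dB.
Combined: 10·log₁₀(10^(71.58/10)+10^(72.96/10)) = 75.3 dB SPL.

75.3 dB SPL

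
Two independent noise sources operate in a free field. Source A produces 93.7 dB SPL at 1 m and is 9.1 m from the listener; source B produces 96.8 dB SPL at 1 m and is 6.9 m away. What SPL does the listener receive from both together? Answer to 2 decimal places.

At the listener: L_A = 93.7 − 20·log₁₀(9.1) = 74.519 dB; L_B = 96.8 − 20·log₁₀(6.9) = 80.023 dB.
Combined: 10·log₁₀(10^(74.519/10)+10^(80.023/10)) = 81.10 dB SPL.

81.10 dB SPL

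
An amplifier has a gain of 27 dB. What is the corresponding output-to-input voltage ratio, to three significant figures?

22.4

Voltage ratio = 10^(dB/20).
10^(27/20) = 10^(1.350) = 22.4.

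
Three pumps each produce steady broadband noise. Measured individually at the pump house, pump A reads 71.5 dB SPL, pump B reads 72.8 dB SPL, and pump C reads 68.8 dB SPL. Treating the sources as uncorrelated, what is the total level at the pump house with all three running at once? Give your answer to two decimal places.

76.10 dB SPL

Uncorrelated sources add in intensity (power), not in dB.
L_total = 10·log₁₀(10^(71.5/10) + 10^(72.8/10) + 10^(68.8/10)) = 10·log₁₀(40770000) = 76.10 dB SPL.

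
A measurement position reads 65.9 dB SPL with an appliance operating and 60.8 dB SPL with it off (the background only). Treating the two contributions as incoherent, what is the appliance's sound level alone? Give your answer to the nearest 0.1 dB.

64.3 dB SPL

Background correction is a power subtraction:
L_src = 10·log₁₀(10^(65.9/10) − 10^(60.8/10)) = 10·log₁₀(2688000) = 64.3 dB SPL.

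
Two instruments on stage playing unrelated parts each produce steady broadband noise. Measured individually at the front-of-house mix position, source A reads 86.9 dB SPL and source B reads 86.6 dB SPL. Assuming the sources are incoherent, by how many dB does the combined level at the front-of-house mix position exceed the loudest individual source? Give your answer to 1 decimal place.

Incoherent sources sum as intensities:
L_total = 10·log₁₀(10^(86.9/10) + 10^(86.6/10)) = 89.76 dB SPL.
Excess over the loudest (86.9 dB): 89.76 − 86.9 = 2.9 dB.

2.9 dB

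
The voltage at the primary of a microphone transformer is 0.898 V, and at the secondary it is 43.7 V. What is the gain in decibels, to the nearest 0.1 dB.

33.7 dB

Voltage ratio → dB uses the 20·log₁₀ form:
20·log₁₀(43.7/0.898) = 20·log₁₀(48.66) = 33.7 dB.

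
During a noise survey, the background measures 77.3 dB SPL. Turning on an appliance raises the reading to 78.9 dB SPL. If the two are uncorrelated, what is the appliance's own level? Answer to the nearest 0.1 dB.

73.8 dB SPL

Remove the background by subtracting linear intensities:
L_src = 10·log₁₀(10^(78.9/10) − 10^(77.3/10)) = 10·log₁₀(23920000) = 73.8 dB SPL.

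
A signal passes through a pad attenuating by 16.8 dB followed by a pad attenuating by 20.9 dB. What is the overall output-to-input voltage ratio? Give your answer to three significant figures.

Net gain = (−16.8) + (−20.9) = -37.7 dB.
Voltage ratio = 10^(-37.7/20) = 0.0130.

0.0130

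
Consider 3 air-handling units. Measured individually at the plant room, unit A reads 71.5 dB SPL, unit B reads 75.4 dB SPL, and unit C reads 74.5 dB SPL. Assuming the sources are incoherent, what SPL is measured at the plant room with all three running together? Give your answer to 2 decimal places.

78.86 dB SPL

Uncorrelated sources add in intensity (power), not in dB.
L_total = 10·log₁₀(10^(71.5/10) + 10^(75.4/10) + 10^(74.5/10)) = 10·log₁₀(76980000) = 78.86 dB SPL.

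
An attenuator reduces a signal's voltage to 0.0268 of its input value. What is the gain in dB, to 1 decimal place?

Voltage is an amplitude quantity, so gain = 20·log₁₀(V_out/V_in).
20·log₁₀(0.0268) = -31.4 dB.

-31.4 dB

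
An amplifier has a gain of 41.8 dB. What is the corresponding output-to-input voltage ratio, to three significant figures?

123

Voltage ratio = 10^(dB/20).
10^(41.8/20) = 10^(2.090) = 123.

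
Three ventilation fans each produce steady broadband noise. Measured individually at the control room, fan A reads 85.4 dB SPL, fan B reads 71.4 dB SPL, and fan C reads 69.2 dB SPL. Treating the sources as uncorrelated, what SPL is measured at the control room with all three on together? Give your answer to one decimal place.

85.7 dB SPL

Uncorrelated sources add in intensity (power), not in dB.
L_total = 10·log₁₀(10^(85.4/10) + 10^(71.4/10) + 10^(69.2/10)) = 10·log₁₀(368900000) = 85.7 dB SPL.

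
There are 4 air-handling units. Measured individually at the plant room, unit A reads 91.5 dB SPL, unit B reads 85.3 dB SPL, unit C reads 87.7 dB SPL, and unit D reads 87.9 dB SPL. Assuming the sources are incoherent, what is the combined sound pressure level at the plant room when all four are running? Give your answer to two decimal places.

Add the sources as powers (linear), then convert back to dB:
L_total = 10·log₁₀(10^(91.5/10) + 10^(85.3/10) + 10^(87.7/10) + 10^(87.9/10)) = 10·log₁₀(2957000000) = 94.71 dB SPL.

94.71 dB SPL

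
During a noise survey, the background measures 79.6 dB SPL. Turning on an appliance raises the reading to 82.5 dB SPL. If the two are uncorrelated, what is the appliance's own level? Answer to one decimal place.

79.4 dB SPL

Background correction is a power subtraction:
L_src = 10·log₁₀(10^(82.5/10) − 10^(79.6/10)) = 10·log₁₀(86630000) = 79.4 dB SPL.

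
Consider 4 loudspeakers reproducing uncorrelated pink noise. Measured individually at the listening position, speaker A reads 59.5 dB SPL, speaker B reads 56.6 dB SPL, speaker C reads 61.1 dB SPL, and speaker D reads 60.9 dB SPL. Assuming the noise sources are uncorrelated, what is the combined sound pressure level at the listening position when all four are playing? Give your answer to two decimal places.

65.87 dB SPL

Incoherent sources sum as intensities:
L_total = 10·log₁₀(10^(59.5/10) + 10^(56.6/10) + 10^(61.1/10) + 10^(60.9/10)) = 10·log₁₀(3867000) = 65.87 dB SPL.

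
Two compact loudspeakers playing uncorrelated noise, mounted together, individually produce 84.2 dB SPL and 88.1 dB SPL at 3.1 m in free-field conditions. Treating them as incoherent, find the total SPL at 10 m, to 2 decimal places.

79.41 dB SPL

Combined at 3.1 m: 10·log₁₀(10^(84.2/10)+10^(88.1/10)) = 89.584 dB SPL.
Then apply −20·log₁₀(10/3.1) = -10.173 dB → 79.41 dB SPL.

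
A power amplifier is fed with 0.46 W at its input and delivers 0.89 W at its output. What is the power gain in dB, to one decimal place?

2.9 dB

Power ratio → dB uses the 10·log₁₀ form:
10·log₁₀(0.89/0.46) = 10·log₁₀(1.935) = 2.9 dB.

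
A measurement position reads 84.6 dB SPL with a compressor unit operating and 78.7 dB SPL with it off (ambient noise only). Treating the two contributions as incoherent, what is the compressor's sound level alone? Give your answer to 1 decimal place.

Subtract intensities: L_src = 10·log₁₀(10^(L_total/10) − 10^(L_bg/10)).
L_src = 10·log₁₀(10^(84.6/10) − 10^(78.7/10)) = 10·log₁₀(214300000) = 83.3 dB SPL.

83.3 dB SPL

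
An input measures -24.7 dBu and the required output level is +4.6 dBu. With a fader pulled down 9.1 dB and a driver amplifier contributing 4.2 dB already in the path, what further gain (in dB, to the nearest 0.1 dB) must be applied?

34.2 dB

The required make-up gain is the shortfall in the dB sum.
G = +4.6 − (-24.7) + 9.1 − 4.2 = 34.2 dB.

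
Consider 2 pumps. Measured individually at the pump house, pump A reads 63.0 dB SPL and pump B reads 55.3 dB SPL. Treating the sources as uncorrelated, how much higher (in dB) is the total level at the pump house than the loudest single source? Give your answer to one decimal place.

Add the sources as powers (linear), then convert back to dB:
L_total = 10·log₁₀(10^(63.0/10) + 10^(55.3/10)) = 63.68 dB SPL.
Excess over the loudest (63.0 dB): 63.68 − 63.0 = 0.7 dB.

0.7 dB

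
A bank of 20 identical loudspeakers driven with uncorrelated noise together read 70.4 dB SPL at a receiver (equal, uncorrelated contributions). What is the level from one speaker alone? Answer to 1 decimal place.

57.4 dB SPL

20 equal incoherent sources add 10·log₁₀(20) = 13.01 dB over one source.
L_one = 70.4 − 13.01 = 57.4 dB SPL.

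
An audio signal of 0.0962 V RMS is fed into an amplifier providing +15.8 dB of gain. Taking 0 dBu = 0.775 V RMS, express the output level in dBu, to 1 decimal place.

-2.3 dBu

Input level: 20·log₁₀(0.0962/0.775) = -18.12 dBu.
Output: -18.12 + 15.8 = -2.3 dBu.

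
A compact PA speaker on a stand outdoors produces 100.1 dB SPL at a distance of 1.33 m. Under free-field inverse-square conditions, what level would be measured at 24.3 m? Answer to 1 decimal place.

74.9 dB SPL

For a point source in a free field, ΔL = −20·log₁₀(d₂/d₁).
ΔL = −20·log₁₀(24.3/1.33) = -25.24 dB, so L₂ = 100.1 + (-25.24) = 74.9 dB SPL.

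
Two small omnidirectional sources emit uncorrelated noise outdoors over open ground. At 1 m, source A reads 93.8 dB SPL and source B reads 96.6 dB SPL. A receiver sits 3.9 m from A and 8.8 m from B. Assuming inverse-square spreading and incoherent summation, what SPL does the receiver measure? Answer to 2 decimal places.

83.36 dB SPL

At the listener: L_A = 93.8 − 20·log₁₀(3.9) = 81.979 dB; L_B = 96.6 − 20·log₁₀(8.8) = 77.710 dB.
Combined: 10·log₁₀(10^(81.979/10)+10^(77.710/10)) = 83.36 dB SPL.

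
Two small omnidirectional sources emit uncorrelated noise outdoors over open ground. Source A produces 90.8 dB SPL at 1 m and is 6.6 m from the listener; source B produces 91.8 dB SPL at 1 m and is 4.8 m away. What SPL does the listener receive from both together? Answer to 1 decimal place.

79.7 dB SPL

At the listener: L_A = 90.8 − 20·log₁₀(6.6) = 74.41 dB; L_B = 91.8 − 20·log₁₀(4.8) = 78.18 dB.
Combined: 10·log₁₀(10^(74.41/10)+10^(78.18/10)) = 79.7 dB SPL.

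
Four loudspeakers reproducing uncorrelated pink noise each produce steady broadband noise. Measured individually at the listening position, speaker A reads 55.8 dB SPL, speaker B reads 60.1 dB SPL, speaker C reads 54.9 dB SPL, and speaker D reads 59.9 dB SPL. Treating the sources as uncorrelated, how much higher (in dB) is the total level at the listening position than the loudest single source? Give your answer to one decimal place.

Add the sources as powers (linear), then convert back to dB:
L_total = 10·log₁₀(10^(55.8/10) + 10^(60.1/10) + 10^(54.9/10) + 10^(59.9/10)) = 64.30 dB SPL.
Excess over the loudest (60.1 dB): 64.30 − 60.1 = 4.2 dB.

4.2 dB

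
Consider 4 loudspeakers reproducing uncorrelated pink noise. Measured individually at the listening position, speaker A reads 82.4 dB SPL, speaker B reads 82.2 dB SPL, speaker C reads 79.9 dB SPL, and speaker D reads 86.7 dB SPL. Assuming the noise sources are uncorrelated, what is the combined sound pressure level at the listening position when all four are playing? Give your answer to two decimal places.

89.57 dB SPL

Add the sources as powers (linear), then convert back to dB:
L_total = 10·log₁₀(10^(82.4/10) + 10^(82.2/10) + 10^(79.9/10) + 10^(86.7/10)) = 10·log₁₀(905200000) = 89.57 dB SPL.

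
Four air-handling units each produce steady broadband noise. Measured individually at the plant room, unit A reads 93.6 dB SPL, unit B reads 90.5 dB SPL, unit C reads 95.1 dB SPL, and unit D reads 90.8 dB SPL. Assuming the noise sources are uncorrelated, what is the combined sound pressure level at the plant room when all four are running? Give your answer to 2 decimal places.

Add the sources as powers (linear), then convert back to dB:
L_total = 10·log₁₀(10^(93.6/10) + 10^(90.5/10) + 10^(95.1/10) + 10^(90.8/10)) = 10·log₁₀(7851000000) = 98.95 dB SPL.

98.95 dB SPL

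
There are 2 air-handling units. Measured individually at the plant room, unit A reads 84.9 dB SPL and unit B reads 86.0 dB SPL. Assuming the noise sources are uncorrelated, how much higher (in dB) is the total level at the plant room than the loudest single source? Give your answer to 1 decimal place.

2.5 dB

Incoherent sources sum as intensities:
L_total = 10·log₁₀(10^(84.9/10) + 10^(86.0/10)) = 88.50 dB SPL.
Excess over the loudest (86.0 dB): 88.50 − 86.0 = 2.5 dB.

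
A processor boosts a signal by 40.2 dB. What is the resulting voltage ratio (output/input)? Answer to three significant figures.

Voltage ratio = 10^(dB/20).
10^(40.2/20) = 10^(2.010) = 102.

102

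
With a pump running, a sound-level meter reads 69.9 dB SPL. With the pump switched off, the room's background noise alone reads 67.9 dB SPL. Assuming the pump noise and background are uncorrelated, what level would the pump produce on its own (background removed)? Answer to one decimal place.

65.6 dB SPL

Remove the background by subtracting linear intensities:
L_src = 10·log₁₀(10^(69.9/10) − 10^(67.9/10)) = 10·log₁₀(3606000) = 65.6 dB SPL.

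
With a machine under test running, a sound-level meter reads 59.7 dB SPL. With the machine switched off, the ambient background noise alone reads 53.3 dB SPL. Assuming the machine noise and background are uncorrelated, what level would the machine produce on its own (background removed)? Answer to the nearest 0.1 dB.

58.6 dB SPL

Subtract intensities: L_src = 10·log₁₀(10^(L_total/10) − 10^(L_bg/10)).
L_src = 10·log₁₀(10^(59.7/10) − 10^(53.3/10)) = 10·log₁₀(719500) = 58.6 dB SPL.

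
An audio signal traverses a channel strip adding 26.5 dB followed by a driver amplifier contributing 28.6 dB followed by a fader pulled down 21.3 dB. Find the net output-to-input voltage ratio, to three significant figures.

49.0

Net gain = 26.5 + 28.6 + (−21.3) = 33.8 dB.
Voltage ratio = 10^(33.8/20) = 49.0.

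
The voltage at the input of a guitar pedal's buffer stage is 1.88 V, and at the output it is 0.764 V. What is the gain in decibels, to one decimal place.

Voltage is an amplitude quantity, so gain = 20·log₁₀(V_out/V_in).
20·log₁₀(0.764/1.88) = 20·log₁₀(0.4064) = -7.8 dB.

-7.8 dB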